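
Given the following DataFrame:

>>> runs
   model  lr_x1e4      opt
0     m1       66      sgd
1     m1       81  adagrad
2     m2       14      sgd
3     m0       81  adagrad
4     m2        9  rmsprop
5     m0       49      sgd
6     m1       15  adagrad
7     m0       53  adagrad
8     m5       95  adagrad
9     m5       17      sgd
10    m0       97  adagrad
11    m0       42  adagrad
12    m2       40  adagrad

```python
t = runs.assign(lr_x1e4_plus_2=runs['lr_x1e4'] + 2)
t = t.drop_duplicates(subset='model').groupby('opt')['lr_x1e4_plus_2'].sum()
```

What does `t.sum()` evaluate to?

add column lr_x1e4_plus_2 = runs['lr_x1e4'] + 2:
   model  lr_x1e4      opt  lr_x1e4_plus_2
0     m1       66      sgd              68
1     m1       81  adagrad              83
2     m2       14      sgd              16
3     m0       81  adagrad              83
4     m2        9  rmsprop              11
5     m0       49      sgd              51
6     m1       15  adagrad              17
7     m0       53  adagrad              55
8     m5       95  adagrad              97
9     m5       17      sgd              19
10    m0       97  adagrad              99
11    m0       42  adagrad              44
12    m2       40  adagrad              42
drop duplicate model (keep=first):
  model  lr_x1e4      opt  lr_x1e4_plus_2
0    m1       66      sgd              68
2    m2       14      sgd              16
3    m0       81  adagrad              83
8    m5       95  adagrad              97
group by opt, sum of lr_x1e4_plus_2:
opt
adagrad    180
sgd         84
Name: lr_x1e4_plus_2, dtype: int64
sum of the resulting series → 264

264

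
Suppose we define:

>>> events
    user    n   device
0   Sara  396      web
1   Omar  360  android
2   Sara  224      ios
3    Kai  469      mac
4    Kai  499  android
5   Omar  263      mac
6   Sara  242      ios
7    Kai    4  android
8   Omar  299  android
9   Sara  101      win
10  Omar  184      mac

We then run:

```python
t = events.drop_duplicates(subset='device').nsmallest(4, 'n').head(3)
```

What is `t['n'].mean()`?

drop duplicate device (keep=first):
   user    n   device
0  Sara  396      web
1  Omar  360  android
2  Sara  224      ios
3   Kai  469      mac
9  Sara  101      win
take 4 rows with smallest n:
   user    n   device
9  Sara  101      win
2  Sara  224      ios
1  Omar  360  android
0  Sara  396      web
take first 3 rows:
   user    n   device
9  Sara  101      win
2  Sara  224      ios
1  Omar  360  android

228.333333333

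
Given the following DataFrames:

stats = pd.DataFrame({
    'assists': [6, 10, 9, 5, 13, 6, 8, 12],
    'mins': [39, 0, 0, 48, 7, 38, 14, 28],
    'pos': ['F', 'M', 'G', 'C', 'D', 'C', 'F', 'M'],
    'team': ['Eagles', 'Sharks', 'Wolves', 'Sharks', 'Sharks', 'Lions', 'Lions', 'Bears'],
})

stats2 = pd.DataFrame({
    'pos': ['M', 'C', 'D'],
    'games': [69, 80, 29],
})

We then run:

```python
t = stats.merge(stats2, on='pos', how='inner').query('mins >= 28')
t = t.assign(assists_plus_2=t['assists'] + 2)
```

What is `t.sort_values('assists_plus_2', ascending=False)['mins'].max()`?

merge on 'pos' (how='inner') → 5 rows:
   assists  mins pos    team  games
0       10     0   M  Sharks     69
1        5    48   C  Sharks     80
2       13     7   D  Sharks     29
3        6    38   C   Lions     80
4       12    28   M   Bears     69
filter rows where mins >= 28:
   assists  mins pos    team  games
1        5    48   C  Sharks     80
3        6    38   C   Lions     80
4       12    28   M   Bears     69
add column assists_plus_2 = t['assists'] + 2:
   assists  mins pos    team  games  assists_plus_2
1        5    48   C  Sharks     80               7
3        6    38   C   Lions     80               8
4       12    28   M   Bears     69              14
sort by assists_plus_2 descending:
   assists  mins pos    team  games  assists_plus_2
4       12    28   M   Bears     69              14
3        6    38   C   Lions     80               8
1        5    48   C  Sharks     80               7
Then the max of column 'mins': 48

48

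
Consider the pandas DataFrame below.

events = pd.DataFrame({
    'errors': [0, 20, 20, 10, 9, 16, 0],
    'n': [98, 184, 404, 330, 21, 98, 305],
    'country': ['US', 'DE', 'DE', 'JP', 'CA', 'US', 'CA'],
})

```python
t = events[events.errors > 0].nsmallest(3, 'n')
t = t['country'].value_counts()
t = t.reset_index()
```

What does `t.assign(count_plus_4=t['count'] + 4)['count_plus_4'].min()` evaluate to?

filter rows where errors > 0:
   errors    n country
1      20  184      DE
2      20  404      DE
3      10  330      JP
4       9   21      CA
5      16   98      US
take 3 rows with smallest n:
   errors    n country
4       9   21      CA
5      16   98      US
1      20  184      DE
value_counts of country:
country
CA    1
US    1
DE    1
Name: count, dtype: int64
reset_index():
  country  count
0      CA      1
1      US      1
2      DE      1
add column count_plus_4 = t['count'] + 4:
  country  count  count_plus_4
0      CA      1             5
1      US      1             5
2      DE      1             5
Finally, min of column 'count_plus_4' = 5.

5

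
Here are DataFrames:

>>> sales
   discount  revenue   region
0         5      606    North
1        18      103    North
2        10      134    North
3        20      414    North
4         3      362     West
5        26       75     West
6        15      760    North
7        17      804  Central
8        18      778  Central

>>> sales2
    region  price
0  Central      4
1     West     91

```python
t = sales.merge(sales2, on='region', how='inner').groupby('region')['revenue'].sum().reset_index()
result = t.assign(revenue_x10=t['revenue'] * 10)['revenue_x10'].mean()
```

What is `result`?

10095.0

merge on 'region' (how='inner') → 4 rows:
   discount  revenue   region  price
0         3      362     West     91
1        26       75     West     91
2        17      804  Central      4
3        18      778  Central      4
group by region, sum of revenue:
region
Central    1582
West        437
Name: revenue, dtype: int64
reset_index():
    region  revenue
0  Central     1582
1     West      437
add column revenue_x10 = t['revenue'] * 10:
    region  revenue  revenue_x10
0  Central     1582        15820
1     West      437         4370
So mean() = 10095.0.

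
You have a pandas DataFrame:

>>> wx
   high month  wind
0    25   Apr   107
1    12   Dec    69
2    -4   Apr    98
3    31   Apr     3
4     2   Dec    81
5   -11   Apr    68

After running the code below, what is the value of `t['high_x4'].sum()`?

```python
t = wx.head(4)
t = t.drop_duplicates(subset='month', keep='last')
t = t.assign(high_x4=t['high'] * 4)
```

172

take first 4 rows:
   high month  wind
0    25   Apr   107
1    12   Dec    69
2    -4   Apr    98
3    31   Apr     3
drop duplicate month (keep=last):
   high month  wind
1    12   Dec    69
3    31   Apr     3
add column high_x4 = t['high'] * 4:
   high month  wind  high_x4
1    12   Dec    69       48
3    31   Apr     3      124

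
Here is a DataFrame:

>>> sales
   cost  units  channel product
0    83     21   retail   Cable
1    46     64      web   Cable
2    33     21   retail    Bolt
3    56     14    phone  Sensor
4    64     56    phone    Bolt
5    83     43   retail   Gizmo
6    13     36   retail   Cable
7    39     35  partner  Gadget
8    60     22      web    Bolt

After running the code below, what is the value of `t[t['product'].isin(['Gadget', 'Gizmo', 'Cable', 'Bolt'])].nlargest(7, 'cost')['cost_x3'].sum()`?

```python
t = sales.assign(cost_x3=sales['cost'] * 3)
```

1224

add column cost_x3 = sales['cost'] * 3:
   cost  units  channel product  cost_x3
0    83     21   retail   Cable      249
1    46     64      web   Cable      138
2    33     21   retail    Bolt       99
3    56     14    phone  Sensor      168
4    64     56    phone    Bolt      192
5    83     43   retail   Gizmo      249
6    13     36   retail   Cable       39
7    39     35  partner  Gadget      117
8    60     22      web    Bolt      180
filter rows where product in ['Gadget', 'Gizmo', 'Cable', 'Bolt']:
   cost  units  channel product  cost_x3
0    83     21   retail   Cable      249
1    46     64      web   Cable      138
2    33     21   retail    Bolt       99
4    64     56    phone    Bolt      192
5    83     43   retail   Gizmo      249
6    13     36   retail   Cable       39
7    39     35  partner  Gadget      117
8    60     22      web    Bolt      180
take 7 rows with largest cost:
   cost  units  channel product  cost_x3
0    83     21   retail   Cable      249
5    83     43   retail   Gizmo      249
4    64     56    phone    Bolt      192
8    60     22      web    Bolt      180
1    46     64      web   Cable      138
7    39     35  partner  Gadget      117
2    33     21   retail    Bolt       99
sum of column 'cost_x3' → 1224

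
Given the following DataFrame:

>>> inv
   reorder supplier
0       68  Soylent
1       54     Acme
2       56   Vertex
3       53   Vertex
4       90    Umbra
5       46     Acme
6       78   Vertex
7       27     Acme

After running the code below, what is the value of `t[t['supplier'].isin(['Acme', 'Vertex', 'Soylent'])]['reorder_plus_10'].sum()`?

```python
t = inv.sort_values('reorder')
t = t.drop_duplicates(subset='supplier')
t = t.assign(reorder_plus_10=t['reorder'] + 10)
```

sort by reorder:
   reorder supplier
7       27     Acme
5       46     Acme
3       53   Vertex
1       54     Acme
2       56   Vertex
0       68  Soylent
6       78   Vertex
4       90    Umbra
drop duplicate supplier (keep=first):
   reorder supplier
7       27     Acme
3       53   Vertex
0       68  Soylent
4       90    Umbra
add column reorder_plus_10 = t['reorder'] + 10:
   reorder supplier  reorder_plus_10
7       27     Acme               37
3       53   Vertex               63
0       68  Soylent               78
4       90    Umbra              100
filter rows where supplier in ['Acme', 'Vertex', 'Soylent']:
   reorder supplier  reorder_plus_10
7       27     Acme               37
3       53   Vertex               63
0       68  Soylent               78
The sum of column 'reorder_plus_10' is 178.

178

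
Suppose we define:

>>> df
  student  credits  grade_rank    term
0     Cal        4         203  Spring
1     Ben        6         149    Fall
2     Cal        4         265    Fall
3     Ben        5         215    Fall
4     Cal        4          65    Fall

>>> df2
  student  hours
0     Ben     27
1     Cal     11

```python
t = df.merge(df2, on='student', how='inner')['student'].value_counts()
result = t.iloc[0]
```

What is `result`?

3

merge on 'student' (how='inner') → 5 rows:
  student  credits  grade_rank    term  hours
0     Cal        4         203  Spring     11
1     Ben        6         149    Fall     27
2     Cal        4         265    Fall     11
3     Ben        5         215    Fall     27
4     Cal        4          65    Fall     11
value_counts of student:
student
Cal    3
Ben    2
Name: count, dtype: int64
Reading off the value at position 0, we get 3.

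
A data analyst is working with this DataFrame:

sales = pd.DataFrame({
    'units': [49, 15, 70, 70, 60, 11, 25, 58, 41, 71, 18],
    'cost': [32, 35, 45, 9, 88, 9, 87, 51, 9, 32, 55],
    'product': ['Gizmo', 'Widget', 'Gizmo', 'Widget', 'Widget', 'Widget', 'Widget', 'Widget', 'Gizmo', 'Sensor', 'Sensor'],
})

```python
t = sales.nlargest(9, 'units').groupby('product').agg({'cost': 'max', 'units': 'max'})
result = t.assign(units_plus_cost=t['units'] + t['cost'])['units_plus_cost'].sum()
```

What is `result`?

take 9 rows with largest units:
    units  cost product
9      71    32  Sensor
2      70    45   Gizmo
3      70     9  Widget
4      60    88  Widget
7      58    51  Widget
0      49    32   Gizmo
8      41     9   Gizmo
6      25    87  Widget
10     18    55  Sensor
group by product: max(cost), max(units):
         cost  units
product             
Gizmo      45     70
Sensor     55     71
Widget     88     70
add column units_plus_cost = t['units'] + t['cost']:
         cost  units  units_plus_cost
product                              
Gizmo      45     70              115
Sensor     55     71              126
Widget     88     70              158
The sum of column 'units_plus_cost' is 399.

399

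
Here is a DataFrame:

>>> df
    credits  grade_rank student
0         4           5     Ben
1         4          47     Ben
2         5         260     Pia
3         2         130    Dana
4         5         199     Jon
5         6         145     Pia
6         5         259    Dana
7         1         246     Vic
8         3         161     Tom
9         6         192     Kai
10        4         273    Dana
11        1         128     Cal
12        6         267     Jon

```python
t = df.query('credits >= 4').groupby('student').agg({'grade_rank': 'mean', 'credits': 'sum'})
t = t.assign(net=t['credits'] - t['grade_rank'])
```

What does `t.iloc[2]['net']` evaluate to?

-222.0

filter rows where credits >= 4:
    credits  grade_rank student
0         4           5     Ben
1         4          47     Ben
2         5         260     Pia
4         5         199     Jon
5         6         145     Pia
6         5         259    Dana
9         6         192     Kai
10        4         273    Dana
12        6         267     Jon
group by student: mean(grade_rank), sum(credits):
         grade_rank  credits
student                     
Ben            26.0        8
Dana          266.0        9
Jon           233.0       11
Kai           192.0        6
Pia           202.5       11
add column net = t['credits'] - t['grade_rank']:
         grade_rank  credits    net
student                            
Ben            26.0        8  -18.0
Dana          266.0        9 -257.0
Jon           233.0       11 -222.0
Kai           192.0        6 -186.0
Pia           202.5       11 -191.5
Hence -222.0.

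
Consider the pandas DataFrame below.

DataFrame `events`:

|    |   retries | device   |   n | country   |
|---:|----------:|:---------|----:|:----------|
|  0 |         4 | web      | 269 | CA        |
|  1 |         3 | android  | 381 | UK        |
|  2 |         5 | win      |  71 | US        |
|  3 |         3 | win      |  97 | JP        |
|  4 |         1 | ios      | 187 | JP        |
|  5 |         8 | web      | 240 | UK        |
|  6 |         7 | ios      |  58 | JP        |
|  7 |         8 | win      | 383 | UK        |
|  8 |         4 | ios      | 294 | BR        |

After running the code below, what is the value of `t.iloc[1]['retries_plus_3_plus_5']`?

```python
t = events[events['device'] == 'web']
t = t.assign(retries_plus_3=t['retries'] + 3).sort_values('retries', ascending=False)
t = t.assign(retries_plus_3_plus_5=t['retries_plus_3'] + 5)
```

12

filter rows where device == 'web':
   retries device    n country
0        4    web  269      CA
5        8    web  240      UK
add column retries_plus_3 = t['retries'] + 3:
   retries device    n country  retries_plus_3
0        4    web  269      CA               7
5        8    web  240      UK              11
sort by retries descending:
   retries device    n country  retries_plus_3
5        8    web  240      UK              11
0        4    web  269      CA               7
add column retries_plus_3_plus_5 = t['retries_plus_3'] + 5:
   retries device    n country  retries_plus_3  retries_plus_3_plus_5
5        8    web  240      UK              11                     16
0        4    web  269      CA               7                     12
Finally, value at position 1, column 'retries_plus_3_plus_5' = 12.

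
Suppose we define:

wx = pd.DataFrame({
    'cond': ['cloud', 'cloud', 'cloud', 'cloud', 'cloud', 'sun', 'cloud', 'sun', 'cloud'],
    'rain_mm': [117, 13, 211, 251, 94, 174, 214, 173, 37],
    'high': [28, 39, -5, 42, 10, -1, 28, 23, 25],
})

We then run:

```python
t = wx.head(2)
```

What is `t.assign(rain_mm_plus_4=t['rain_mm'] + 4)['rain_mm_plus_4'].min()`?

take first 2 rows:
    cond  rain_mm  high
0  cloud      117    28
1  cloud       13    39
add column rain_mm_plus_4 = t['rain_mm'] + 4:
    cond  rain_mm  high  rain_mm_plus_4
0  cloud      117    28             121
1  cloud       13    39              17
Finally, min of column 'rain_mm_plus_4' = 17.

17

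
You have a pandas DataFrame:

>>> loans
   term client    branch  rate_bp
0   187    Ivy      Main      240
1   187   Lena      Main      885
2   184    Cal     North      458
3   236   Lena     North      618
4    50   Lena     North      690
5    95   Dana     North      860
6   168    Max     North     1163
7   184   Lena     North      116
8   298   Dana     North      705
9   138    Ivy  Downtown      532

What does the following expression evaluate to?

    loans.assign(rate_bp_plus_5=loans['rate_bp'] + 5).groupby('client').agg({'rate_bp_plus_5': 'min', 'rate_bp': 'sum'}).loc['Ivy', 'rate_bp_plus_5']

add column rate_bp_plus_5 = loans['rate_bp'] + 5:
   term client    branch  rate_bp  rate_bp_plus_5
0   187    Ivy      Main      240             245
1   187   Lena      Main      885             890
2   184    Cal     North      458             463
3   236   Lena     North      618             623
4    50   Lena     North      690             695
5    95   Dana     North      860             865
6   168    Max     North     1163            1168
7   184   Lena     North      116             121
8   298   Dana     North      705             710
9   138    Ivy  Downtown      532             537
group by client: min(rate_bp_plus_5), sum(rate_bp):
        rate_bp_plus_5  rate_bp
client                         
Cal                463      458
Dana               710     1565
Ivy                245      772
Lena               121     2309
Max               1168     1163
Then the value at row 'Ivy', column 'rate_bp_plus_5': 245

245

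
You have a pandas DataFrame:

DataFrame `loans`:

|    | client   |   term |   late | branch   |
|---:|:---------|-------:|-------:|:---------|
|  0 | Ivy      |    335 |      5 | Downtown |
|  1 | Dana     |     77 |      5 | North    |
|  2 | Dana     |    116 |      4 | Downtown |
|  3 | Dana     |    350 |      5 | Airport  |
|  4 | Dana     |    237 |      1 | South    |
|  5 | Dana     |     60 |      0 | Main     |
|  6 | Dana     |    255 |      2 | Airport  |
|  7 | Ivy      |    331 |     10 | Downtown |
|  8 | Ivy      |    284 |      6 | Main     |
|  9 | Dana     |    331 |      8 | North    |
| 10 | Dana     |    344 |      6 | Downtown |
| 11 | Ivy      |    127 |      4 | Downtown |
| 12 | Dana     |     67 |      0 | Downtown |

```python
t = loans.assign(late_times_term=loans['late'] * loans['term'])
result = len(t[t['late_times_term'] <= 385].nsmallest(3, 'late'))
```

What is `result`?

add column late_times_term = loans['late'] * loans['term']:
   client  term  late    branch  late_times_term
0     Ivy   335     5  Downtown             1675
1    Dana    77     5     North              385
2    Dana   116     4  Downtown              464
3    Dana   350     5   Airport             1750
4    Dana   237     1     South              237
5    Dana    60     0      Main                0
6    Dana   255     2   Airport              510
7     Ivy   331    10  Downtown             3310
8     Ivy   284     6      Main             1704
9    Dana   331     8     North             2648
10   Dana   344     6  Downtown             2064
11    Ivy   127     4  Downtown              508
12   Dana    67     0  Downtown                0
filter rows where late_times_term <= 385:
   client  term  late    branch  late_times_term
1    Dana    77     5     North              385
4    Dana   237     1     South              237
5    Dana    60     0      Main                0
12   Dana    67     0  Downtown                0
take 3 rows with smallest late:
   client  term  late    branch  late_times_term
5    Dana    60     0      Main                0
12   Dana    67     0  Downtown                0
4    Dana   237     1     South              237
number of rows → 3

3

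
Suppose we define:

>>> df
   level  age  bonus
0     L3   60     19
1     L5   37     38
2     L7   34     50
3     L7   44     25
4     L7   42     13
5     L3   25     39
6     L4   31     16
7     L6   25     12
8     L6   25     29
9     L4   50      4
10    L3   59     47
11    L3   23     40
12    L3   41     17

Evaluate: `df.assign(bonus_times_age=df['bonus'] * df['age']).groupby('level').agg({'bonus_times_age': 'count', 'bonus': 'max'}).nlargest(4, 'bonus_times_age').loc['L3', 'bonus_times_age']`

add column bonus_times_age = df['bonus'] * df['age']:
   level  age  bonus  bonus_times_age
0     L3   60     19             1140
1     L5   37     38             1406
2     L7   34     50             1700
3     L7   44     25             1100
4     L7   42     13              546
5     L3   25     39              975
6     L4   31     16              496
7     L6   25     12              300
8     L6   25     29              725
9     L4   50      4              200
10    L3   59     47             2773
11    L3   23     40              920
12    L3   41     17              697
group by level: count(bonus_times_age), max(bonus):
       bonus_times_age  bonus
level                        
L3                   5     47
L4                   2     16
L5                   1     38
L6                   2     29
L7                   3     50
take 4 rows with largest bonus_times_age:
       bonus_times_age  bonus
level                        
L3                   5     47
L7                   3     50
L4                   2     16
L6                   2     29

5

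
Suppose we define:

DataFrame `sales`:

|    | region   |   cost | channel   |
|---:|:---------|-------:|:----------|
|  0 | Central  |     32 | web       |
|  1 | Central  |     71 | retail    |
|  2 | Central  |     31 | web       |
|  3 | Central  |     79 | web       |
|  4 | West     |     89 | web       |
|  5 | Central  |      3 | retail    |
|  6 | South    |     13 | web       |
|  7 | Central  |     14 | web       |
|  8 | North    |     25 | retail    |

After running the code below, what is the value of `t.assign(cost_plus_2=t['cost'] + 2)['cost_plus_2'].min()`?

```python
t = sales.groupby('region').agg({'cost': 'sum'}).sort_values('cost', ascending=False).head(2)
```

group by region, sum of cost:
         cost
region       
Central   230
North      25
South      13
West       89
sort by cost descending:
         cost
region       
Central   230
West       89
North      25
South      13
take first 2 rows:
         cost
region       
Central   230
West       89
add column cost_plus_2 = t['cost'] + 2:
         cost  cost_plus_2
region                    
Central   230          232
West       89           91
So min() = 91.

91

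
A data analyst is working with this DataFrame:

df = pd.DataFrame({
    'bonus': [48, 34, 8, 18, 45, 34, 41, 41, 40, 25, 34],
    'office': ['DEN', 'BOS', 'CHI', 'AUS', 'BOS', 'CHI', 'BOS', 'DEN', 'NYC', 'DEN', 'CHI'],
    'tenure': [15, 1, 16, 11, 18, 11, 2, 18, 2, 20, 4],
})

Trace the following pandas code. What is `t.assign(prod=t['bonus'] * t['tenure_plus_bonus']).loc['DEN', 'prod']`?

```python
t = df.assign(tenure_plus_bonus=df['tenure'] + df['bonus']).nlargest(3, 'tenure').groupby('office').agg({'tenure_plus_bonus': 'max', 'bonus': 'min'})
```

add column tenure_plus_bonus = df['tenure'] + df['bonus']:
    bonus office  tenure  tenure_plus_bonus
0      48    DEN      15                 63
1      34    BOS       1                 35
2       8    CHI      16                 24
3      18    AUS      11                 29
4      45    BOS      18                 63
5      34    CHI      11                 45
6      41    BOS       2                 43
7      41    DEN      18                 59
8      40    NYC       2                 42
9      25    DEN      20                 45
10     34    CHI       4                 38
take 3 rows with largest tenure:
   bonus office  tenure  tenure_plus_bonus
9     25    DEN      20                 45
4     45    BOS      18                 63
7     41    DEN      18                 59
group by office: max(tenure_plus_bonus), min(bonus):
        tenure_plus_bonus  bonus
office                          
BOS                    63     45
DEN                    59     25
add column prod = t['bonus'] * t['tenure_plus_bonus']:
        tenure_plus_bonus  bonus  prod
office                                
BOS                    63     45  2835
DEN                    59     25  1475
The value at row 'DEN', column 'prod' is 1475.

1475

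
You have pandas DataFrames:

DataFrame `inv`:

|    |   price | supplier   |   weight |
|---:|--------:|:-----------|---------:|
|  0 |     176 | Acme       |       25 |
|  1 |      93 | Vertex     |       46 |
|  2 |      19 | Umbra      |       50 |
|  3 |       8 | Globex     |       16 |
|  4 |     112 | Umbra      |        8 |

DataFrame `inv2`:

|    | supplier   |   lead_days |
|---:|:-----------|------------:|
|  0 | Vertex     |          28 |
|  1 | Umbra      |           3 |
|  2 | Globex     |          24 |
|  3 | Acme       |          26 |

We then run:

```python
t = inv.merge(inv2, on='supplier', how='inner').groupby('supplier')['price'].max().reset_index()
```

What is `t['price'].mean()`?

97.25

merge on 'supplier' (how='inner') → 5 rows:
   price supplier  weight  lead_days
0    176     Acme      25         26
1     93   Vertex      46         28
2     19    Umbra      50          3
3      8   Globex      16         24
4    112    Umbra       8          3
group by supplier, max of price:
supplier
Acme      176
Globex      8
Umbra     112
Vertex     93
Name: price, dtype: int64
reset_index():
  supplier  price
0     Acme    176
1   Globex      8
2    Umbra    112
3   Vertex     93
Reading off the mean of column 'price', we get 97.25.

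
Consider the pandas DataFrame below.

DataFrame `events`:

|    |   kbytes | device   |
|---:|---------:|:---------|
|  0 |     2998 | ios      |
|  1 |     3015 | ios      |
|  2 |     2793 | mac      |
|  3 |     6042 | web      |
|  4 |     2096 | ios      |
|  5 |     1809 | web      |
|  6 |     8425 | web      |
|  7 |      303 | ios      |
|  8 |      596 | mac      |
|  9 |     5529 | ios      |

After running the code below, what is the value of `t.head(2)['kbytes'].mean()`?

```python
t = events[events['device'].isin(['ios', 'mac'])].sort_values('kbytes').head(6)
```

449.5

filter rows where device in ['ios', 'mac']:
   kbytes device
0    2998    ios
1    3015    ios
2    2793    mac
4    2096    ios
7     303    ios
8     596    mac
9    5529    ios
sort by kbytes:
   kbytes device
7     303    ios
8     596    mac
4    2096    ios
2    2793    mac
0    2998    ios
1    3015    ios
9    5529    ios
take first 6 rows:
   kbytes device
7     303    ios
8     596    mac
4    2096    ios
2    2793    mac
0    2998    ios
1    3015    ios
take first 2 rows:
   kbytes device
7     303    ios
8     596    mac
Reading off the mean of column 'kbytes', we get 449.5.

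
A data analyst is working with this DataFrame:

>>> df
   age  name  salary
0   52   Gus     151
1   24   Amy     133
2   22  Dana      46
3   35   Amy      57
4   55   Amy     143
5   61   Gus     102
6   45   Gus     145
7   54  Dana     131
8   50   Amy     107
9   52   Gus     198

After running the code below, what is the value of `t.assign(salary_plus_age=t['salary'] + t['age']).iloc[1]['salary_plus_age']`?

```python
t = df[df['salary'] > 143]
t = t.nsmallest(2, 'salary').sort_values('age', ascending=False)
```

filter rows where salary > 143:
   age name  salary
0   52  Gus     151
6   45  Gus     145
9   52  Gus     198
take 2 rows with smallest salary:
   age name  salary
6   45  Gus     145
0   52  Gus     151
sort by age descending:
   age name  salary
0   52  Gus     151
6   45  Gus     145
add column salary_plus_age = t['salary'] + t['age']:
   age name  salary  salary_plus_age
0   52  Gus     151              203
6   45  Gus     145              190
Then the value at position 1, column 'salary_plus_age': 190

190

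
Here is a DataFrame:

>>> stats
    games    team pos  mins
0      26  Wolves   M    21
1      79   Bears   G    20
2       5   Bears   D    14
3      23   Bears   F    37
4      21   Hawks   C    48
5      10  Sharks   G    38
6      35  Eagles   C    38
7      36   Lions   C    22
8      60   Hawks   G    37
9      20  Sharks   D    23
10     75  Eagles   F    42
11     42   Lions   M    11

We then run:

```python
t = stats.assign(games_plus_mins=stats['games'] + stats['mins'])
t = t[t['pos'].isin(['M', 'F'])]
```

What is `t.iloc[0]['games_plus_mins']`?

add column games_plus_mins = stats['games'] + stats['mins']:
    games    team pos  mins  games_plus_mins
0      26  Wolves   M    21               47
1      79   Bears   G    20               99
2       5   Bears   D    14               19
3      23   Bears   F    37               60
4      21   Hawks   C    48               69
5      10  Sharks   G    38               48
6      35  Eagles   C    38               73
7      36   Lions   C    22               58
8      60   Hawks   G    37               97
9      20  Sharks   D    23               43
10     75  Eagles   F    42              117
11     42   Lions   M    11               53
filter rows where pos in ['M', 'F']:
    games    team pos  mins  games_plus_mins
0      26  Wolves   M    21               47
3      23   Bears   F    37               60
10     75  Eagles   F    42              117
11     42   Lions   M    11               53
value at position 0, column 'games_plus_mins' → 47

47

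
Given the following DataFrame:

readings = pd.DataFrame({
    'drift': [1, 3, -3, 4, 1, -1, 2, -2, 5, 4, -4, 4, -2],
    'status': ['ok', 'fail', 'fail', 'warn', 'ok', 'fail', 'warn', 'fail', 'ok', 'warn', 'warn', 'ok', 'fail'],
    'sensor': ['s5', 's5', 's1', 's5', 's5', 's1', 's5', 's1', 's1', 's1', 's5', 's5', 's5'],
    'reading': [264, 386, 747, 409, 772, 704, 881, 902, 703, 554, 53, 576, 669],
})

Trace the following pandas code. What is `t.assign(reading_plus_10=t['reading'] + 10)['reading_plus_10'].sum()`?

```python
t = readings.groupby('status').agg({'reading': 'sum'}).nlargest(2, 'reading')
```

group by status, sum of reading:
        reading
status         
fail       3408
ok         2315
warn       1897
take 2 rows with largest reading:
        reading
status         
fail       3408
ok         2315
add column reading_plus_10 = t['reading'] + 10:
        reading  reading_plus_10
status                          
fail       3408             3418
ok         2315             2325
So sum() = 5743.

5743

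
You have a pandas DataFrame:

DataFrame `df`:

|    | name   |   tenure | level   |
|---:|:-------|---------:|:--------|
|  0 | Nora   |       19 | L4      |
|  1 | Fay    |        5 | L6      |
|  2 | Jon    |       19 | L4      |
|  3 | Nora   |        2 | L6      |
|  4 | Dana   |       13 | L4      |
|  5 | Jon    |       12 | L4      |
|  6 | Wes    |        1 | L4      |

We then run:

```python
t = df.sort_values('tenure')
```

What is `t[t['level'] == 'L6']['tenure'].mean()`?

sort by tenure:
   name  tenure level
6   Wes       1    L4
3  Nora       2    L6
1   Fay       5    L6
5   Jon      12    L4
4  Dana      13    L4
0  Nora      19    L4
2   Jon      19    L4
filter rows where level == 'L6':
   name  tenure level
3  Nora       2    L6
1   Fay       5    L6
mean of column 'tenure' → 3.5

3.5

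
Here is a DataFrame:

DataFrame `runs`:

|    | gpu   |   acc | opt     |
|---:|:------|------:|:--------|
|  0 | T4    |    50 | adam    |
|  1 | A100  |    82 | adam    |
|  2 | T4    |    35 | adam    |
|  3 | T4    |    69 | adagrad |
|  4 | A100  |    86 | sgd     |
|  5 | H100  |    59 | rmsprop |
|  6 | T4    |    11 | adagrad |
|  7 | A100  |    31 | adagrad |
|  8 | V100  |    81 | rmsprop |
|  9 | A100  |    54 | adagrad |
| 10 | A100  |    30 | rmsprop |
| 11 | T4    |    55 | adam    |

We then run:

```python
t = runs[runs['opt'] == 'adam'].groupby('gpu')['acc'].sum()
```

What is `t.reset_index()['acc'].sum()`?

filter rows where opt == 'adam':
     gpu  acc   opt
0     T4   50  adam
1   A100   82  adam
2     T4   35  adam
11    T4   55  adam
group by gpu, sum of acc:
gpu
A100     82
T4      140
Name: acc, dtype: int64
reset_index():
    gpu  acc
0  A100   82
1    T4  140
Finally, sum of column 'acc' = 222.

222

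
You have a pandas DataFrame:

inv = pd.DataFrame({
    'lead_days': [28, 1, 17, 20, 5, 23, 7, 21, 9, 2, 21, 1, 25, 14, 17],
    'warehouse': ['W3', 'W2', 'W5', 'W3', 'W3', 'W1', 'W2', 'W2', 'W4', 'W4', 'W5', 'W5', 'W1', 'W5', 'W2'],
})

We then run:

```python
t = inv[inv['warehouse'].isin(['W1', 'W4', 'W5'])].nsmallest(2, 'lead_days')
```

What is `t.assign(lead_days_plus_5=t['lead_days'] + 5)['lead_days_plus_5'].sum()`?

filter rows where warehouse in ['W1', 'W4', 'W5']:
    lead_days warehouse
2          17        W5
5          23        W1
8           9        W4
9           2        W4
10         21        W5
11          1        W5
12         25        W1
13         14        W5
take 2 rows with smallest lead_days:
    lead_days warehouse
11          1        W5
9           2        W4
add column lead_days_plus_5 = t['lead_days'] + 5:
    lead_days warehouse  lead_days_plus_5
11          1        W5                 6
9           2        W4                 7
Then the sum of column 'lead_days_plus_5': 13

13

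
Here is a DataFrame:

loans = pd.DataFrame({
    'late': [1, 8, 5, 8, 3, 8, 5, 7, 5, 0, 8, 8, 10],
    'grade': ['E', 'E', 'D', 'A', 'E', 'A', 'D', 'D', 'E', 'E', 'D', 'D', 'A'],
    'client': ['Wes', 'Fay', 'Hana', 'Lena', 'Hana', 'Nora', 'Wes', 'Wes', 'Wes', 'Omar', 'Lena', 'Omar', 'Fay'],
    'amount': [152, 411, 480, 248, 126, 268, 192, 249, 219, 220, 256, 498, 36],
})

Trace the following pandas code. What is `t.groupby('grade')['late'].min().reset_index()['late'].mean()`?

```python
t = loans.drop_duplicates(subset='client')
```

4.33333333333

drop duplicate client (keep=first):
   late grade client  amount
0     1     E    Wes     152
1     8     E    Fay     411
2     5     D   Hana     480
3     8     A   Lena     248
5     8     A   Nora     268
9     0     E   Omar     220
group by grade, min of late:
grade
A    8
D    5
E    0
Name: late, dtype: int64
reset_index():
  grade  late
0     A     8
1     D     5
2     E     0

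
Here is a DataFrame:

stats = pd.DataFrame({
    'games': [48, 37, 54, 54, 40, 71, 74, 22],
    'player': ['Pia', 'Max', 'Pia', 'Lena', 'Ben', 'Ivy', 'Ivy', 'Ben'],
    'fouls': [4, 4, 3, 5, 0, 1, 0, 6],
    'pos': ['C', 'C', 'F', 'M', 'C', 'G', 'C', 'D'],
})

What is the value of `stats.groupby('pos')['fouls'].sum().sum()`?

23

group by pos, sum of fouls:
pos
C    8
D    6
F    3
G    1
M    5
Name: fouls, dtype: int64
Reading off the sum of the resulting series, we get 23.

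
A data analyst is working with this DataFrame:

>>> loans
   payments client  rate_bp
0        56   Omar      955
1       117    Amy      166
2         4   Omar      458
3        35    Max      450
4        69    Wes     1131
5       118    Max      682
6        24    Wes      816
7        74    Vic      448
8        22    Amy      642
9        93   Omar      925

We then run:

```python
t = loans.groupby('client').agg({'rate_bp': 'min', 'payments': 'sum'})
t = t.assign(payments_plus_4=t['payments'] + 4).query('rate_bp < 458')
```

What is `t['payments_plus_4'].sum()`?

group by client: min(rate_bp), sum(payments):
        rate_bp  payments
client                   
Amy         166       139
Max         450       153
Omar        458       153
Vic         448        74
Wes         816        93
add column payments_plus_4 = t['payments'] + 4:
        rate_bp  payments  payments_plus_4
client                                    
Amy         166       139              143
Max         450       153              157
Omar        458       153              157
Vic         448        74               78
Wes         816        93               97
filter rows where rate_bp < 458:
        rate_bp  payments  payments_plus_4
client                                    
Amy         166       139              143
Max         450       153              157
Vic         448        74               78

378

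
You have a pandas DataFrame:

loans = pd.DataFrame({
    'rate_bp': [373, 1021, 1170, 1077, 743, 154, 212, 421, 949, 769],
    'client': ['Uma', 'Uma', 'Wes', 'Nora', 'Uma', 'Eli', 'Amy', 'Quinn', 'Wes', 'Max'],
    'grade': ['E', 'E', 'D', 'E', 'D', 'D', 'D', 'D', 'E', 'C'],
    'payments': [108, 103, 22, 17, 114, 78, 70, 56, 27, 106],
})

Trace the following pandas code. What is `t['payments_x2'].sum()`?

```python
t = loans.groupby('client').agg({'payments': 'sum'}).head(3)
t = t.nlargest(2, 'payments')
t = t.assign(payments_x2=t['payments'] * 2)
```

group by client, sum of payments:
        payments
client          
Amy           70
Eli           78
Max          106
Nora          17
Quinn         56
Uma          325
Wes           49
take first 3 rows:
        payments
client          
Amy           70
Eli           78
Max          106
take 2 rows with largest payments:
        payments
client          
Max          106
Eli           78
add column payments_x2 = t['payments'] * 2:
        payments  payments_x2
client                       
Max          106          212
Eli           78          156

368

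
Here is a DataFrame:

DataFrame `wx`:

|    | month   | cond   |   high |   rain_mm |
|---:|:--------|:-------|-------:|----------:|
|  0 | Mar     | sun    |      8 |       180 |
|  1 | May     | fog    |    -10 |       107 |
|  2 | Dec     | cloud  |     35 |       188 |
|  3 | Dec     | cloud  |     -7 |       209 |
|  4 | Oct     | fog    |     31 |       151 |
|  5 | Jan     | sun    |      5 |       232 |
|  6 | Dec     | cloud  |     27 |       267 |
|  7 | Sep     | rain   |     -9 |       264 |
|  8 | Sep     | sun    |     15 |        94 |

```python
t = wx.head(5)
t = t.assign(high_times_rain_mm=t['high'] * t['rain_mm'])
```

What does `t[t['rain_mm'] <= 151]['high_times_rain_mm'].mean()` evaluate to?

1805.5

take first 5 rows:
  month   cond  high  rain_mm
0   Mar    sun     8      180
1   May    fog   -10      107
2   Dec  cloud    35      188
3   Dec  cloud    -7      209
4   Oct    fog    31      151
add column high_times_rain_mm = t['high'] * t['rain_mm']:
  month   cond  high  rain_mm  high_times_rain_mm
0   Mar    sun     8      180                1440
1   May    fog   -10      107               -1070
2   Dec  cloud    35      188                6580
3   Dec  cloud    -7      209               -1463
4   Oct    fog    31      151                4681
filter rows where rain_mm <= 151:
  month cond  high  rain_mm  high_times_rain_mm
1   May  fog   -10      107               -1070
4   Oct  fog    31      151                4681
mean of column 'high_times_rain_mm' → 1805.5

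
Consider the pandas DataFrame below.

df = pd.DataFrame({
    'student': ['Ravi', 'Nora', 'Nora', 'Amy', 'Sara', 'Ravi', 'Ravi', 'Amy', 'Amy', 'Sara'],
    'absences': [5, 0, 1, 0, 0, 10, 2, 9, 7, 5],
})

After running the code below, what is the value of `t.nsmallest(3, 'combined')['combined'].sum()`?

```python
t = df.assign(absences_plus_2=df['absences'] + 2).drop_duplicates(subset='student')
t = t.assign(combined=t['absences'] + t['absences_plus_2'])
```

add column absences_plus_2 = df['absences'] + 2:
  student  absences  absences_plus_2
0    Ravi         5                7
1    Nora         0                2
2    Nora         1                3
3     Amy         0                2
4    Sara         0                2
5    Ravi        10               12
6    Ravi         2                4
7     Amy         9               11
8     Amy         7                9
9    Sara         5                7
drop duplicate student (keep=first):
  student  absences  absences_plus_2
0    Ravi         5                7
1    Nora         0                2
3     Amy         0                2
4    Sara         0                2
add column combined = t['absences'] + t['absences_plus_2']:
  student  absences  absences_plus_2  combined
0    Ravi         5                7        12
1    Nora         0                2         2
3     Amy         0                2         2
4    Sara         0                2         2
take 3 rows with smallest combined:
  student  absences  absences_plus_2  combined
1    Nora         0                2         2
3     Amy         0                2         2
4    Sara         0                2         2
Then the sum of column 'combined': 6

6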